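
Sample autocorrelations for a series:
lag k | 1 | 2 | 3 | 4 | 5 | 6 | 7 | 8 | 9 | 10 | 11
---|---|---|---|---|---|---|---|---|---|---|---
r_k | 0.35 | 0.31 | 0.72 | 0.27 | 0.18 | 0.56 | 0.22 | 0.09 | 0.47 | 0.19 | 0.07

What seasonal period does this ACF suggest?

The largest autocorrelation is r_3 = 0.72, with weaker echoes at lags 6 (0.56) and 9 (0.47); the remaining lags stay at or below 0.35. The elevated value at lag 1 (0.35), dropping to 0.31 at lag 2, reflects decaying short-term dependence rather than seasonality.
The dominant spike at lag 3 indicates a seasonal period of 3.

3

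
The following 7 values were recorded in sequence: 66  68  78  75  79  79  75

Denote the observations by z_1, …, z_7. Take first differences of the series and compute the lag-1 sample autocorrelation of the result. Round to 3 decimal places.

First differences Δz: 2, 10, -3, 4, 0, -4
Mean of differences = 1.5000
Numerator Σ(Δz_t−Δz̄)(Δz_{t+1}−Δz̄) = -40.7500
Denominator Σ(Δz_t−Δz̄)² = 131.5000
r_1(Δz) = -40.7500 / 131.5000 = -0.310

-0.310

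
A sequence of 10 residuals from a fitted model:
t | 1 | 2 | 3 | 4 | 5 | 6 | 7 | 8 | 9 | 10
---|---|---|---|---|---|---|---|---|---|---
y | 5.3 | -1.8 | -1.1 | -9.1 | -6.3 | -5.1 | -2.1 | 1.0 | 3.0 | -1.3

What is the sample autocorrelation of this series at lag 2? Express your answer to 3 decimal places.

Mean ȳ = (5.3 − 1.8 − 1.1 − 9.1 − 6.3 − 5.1 − 2.1 + 1.0 + 3.0 − 1.3)/10 = -1.7500
Numerator Σ_{t=1}^{8}(y_t−ȳ)(y_{t+2}−ȳ) = 18.5700
Denominator Σ(y_t−ȳ)² = 166.5250
r_2 = 18.5700 / 166.5250 = 0.112

0.112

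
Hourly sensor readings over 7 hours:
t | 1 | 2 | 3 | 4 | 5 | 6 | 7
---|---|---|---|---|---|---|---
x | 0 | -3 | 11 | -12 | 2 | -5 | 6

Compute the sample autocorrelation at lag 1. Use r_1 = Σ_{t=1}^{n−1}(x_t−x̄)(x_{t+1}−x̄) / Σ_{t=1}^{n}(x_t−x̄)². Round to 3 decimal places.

Mean x̄ = (0 − 3 + 11 − 12 + 2 − 5 + 6)/7 = -0.1429
Deviations from mean: 0.1429, -2.8571, 11.1429, -11.8571, 2.1429, -4.8571, 6.1429
Numerator Σ_{t=1}^{6}(x_t−x̄)(x_{t+1}−x̄) = -230.0204
Denominator Σ(x_t−x̄)² = 338.8571
r_1 = -230.0204 / 338.8571 = -0.679

-0.679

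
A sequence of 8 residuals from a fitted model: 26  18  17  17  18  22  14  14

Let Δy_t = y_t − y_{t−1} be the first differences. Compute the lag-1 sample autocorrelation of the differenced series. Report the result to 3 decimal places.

First differences Δy: -8, -1, 0, 1, 4, -8, 0
Mean of differences = -1.7143
Numerator Σ(Δy_t−Δȳ)(Δy_{t+1}−Δȳ) = -29.7959
Denominator Σ(Δy_t−Δȳ)² = 125.4286
r_1(Δy) = -29.7959 / 125.4286 = -0.238

-0.238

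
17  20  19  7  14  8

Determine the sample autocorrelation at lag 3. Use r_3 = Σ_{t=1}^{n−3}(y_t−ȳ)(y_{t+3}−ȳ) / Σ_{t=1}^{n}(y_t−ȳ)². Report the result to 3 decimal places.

Mean ȳ = (17 + 20 + 19 + 7 + 14 + 8)/6 = 14.1667
Deviations from mean: 2.8333, 5.8333, 4.8333, -7.1667, -0.1667, -6.1667
Numerator Σ_{t=1}^{3}(y_t−ȳ)(y_{t+3}−ȳ) = -51.0833
Denominator Σ(y_t−ȳ)² = 154.8333
r_3 = -51.0833 / 154.8333 = -0.330

-0.330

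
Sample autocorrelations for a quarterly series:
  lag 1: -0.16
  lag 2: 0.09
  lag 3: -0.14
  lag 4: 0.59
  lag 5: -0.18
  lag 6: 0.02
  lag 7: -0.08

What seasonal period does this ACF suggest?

The largest autocorrelation is r_4 = 0.59; the remaining lags stay at or below 0.09.
The dominant spike at lag 4 indicates a seasonal period of 4.

4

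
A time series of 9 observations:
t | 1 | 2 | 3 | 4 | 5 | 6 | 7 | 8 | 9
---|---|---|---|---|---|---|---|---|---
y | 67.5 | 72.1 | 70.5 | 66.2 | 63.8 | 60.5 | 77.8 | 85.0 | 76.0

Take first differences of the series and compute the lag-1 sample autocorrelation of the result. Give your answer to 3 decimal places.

First differences Δy: 4.6, -1.6, -4.3, -2.4, -3.3, 17.3, 7.2, -9.0
Mean of differences = 1.0625
Numerator Σ(Δy_t−Δȳ)(Δy_{t+1}−Δȳ) = 5.5948
Denominator Σ(Δy_t−Δȳ)² = 481.9588
r_1(Δy) = 5.5948 / 481.9588 = 0.012

0.012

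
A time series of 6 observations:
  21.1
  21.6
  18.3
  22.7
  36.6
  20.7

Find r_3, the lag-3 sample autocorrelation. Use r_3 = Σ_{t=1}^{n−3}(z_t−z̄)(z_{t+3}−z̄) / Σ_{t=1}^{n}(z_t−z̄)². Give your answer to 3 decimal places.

Mean z̄ = (21.1 + 21.6 + 18.3 + 22.7 + 36.6 + 20.7)/6 = 23.5000
Deviations from mean: -2.4000, -1.9000, -5.2000, -0.8000, 13.1000, -2.8000
Numerator Σ_{t=1}^{3}(z_t−z̄)(z_{t+3}−z̄) = -8.4100
Denominator Σ(z_t−z̄)² = 216.5000
r_3 = -8.4100 / 216.5000 = -0.039

-0.039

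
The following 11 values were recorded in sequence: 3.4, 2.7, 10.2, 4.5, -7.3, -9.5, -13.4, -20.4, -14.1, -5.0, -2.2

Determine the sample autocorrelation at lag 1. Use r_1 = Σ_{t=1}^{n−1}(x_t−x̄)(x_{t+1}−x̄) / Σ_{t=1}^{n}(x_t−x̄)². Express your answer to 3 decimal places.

Mean x̄ = (3.4 + 2.7 + 10.2 + 4.5 − 7.3 − 9.5 − 13.4 − 20.4 − 14.1 − 5.0 − 2.2)/11 = -4.6455
Numerator Σ_{t=1}^{10}(x_t−x̄)(x_{t+1}−x̄) = 624.3825
Denominator Σ(x_t−x̄)² = 873.6673
r_1 = 624.3825 / 873.6673 = 0.715

0.715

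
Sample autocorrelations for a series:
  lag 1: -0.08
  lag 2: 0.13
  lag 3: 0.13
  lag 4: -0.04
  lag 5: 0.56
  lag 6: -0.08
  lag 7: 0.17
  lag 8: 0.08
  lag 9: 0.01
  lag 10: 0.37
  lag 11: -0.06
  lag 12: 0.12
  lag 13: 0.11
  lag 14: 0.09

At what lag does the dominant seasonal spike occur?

5

The largest autocorrelation is r_5 = 0.56, with a weaker echo at lag 10 (0.37); the remaining lags stay at or below 0.17.
The dominant spike at lag 5 indicates a seasonal period of 5.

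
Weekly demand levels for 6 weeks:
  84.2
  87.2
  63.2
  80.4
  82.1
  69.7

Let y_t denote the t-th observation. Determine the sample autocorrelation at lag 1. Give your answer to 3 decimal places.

Mean ȳ = (84.2 + 87.2 + 63.2 + 80.4 + 82.1 + 69.7)/6 = 77.8000
Deviations from mean: 6.4000, 9.4000, -14.6000, 2.6000, 4.3000, -8.1000
Σ(y_t−ȳ)(y_{t+1}−ȳ) = (60.1600) + (-137.2400) + (-37.9600) + (11.1800) + (-34.8300) = -138.6900
Denominator Σ(y_t−ȳ)² = 433.3400
r_1 = -138.6900 / 433.3400 = -0.320

-0.320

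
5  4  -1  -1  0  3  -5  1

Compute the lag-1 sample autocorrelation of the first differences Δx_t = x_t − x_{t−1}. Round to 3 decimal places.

First differences Δx: -1, -5, 0, 1, 3, -8, 6
Mean of differences = -0.5714
Numerator Σ(Δx_t−Δx̄)(Δx_{t+1}−Δx̄) = -69.4694
Denominator Σ(Δx_t−Δx̄)² = 133.7143
r_1(Δx) = -69.4694 / 133.7143 = -0.520

-0.520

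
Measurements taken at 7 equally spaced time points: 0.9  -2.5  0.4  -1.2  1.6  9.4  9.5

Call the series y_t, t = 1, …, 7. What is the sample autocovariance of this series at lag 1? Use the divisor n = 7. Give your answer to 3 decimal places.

Mean ȳ = (0.9 − 2.5 + 0.4 − 1.2 + 1.6 + 9.4 + 9.5)/7 = 2.5857
Deviations: -1.6857, -5.0857, -2.1857, -3.7857, -0.9857, 6.8143, 6.9143
Σ_{t=1}^{6}(y_t−ȳ)(y_{t+1}−ȳ) = 72.0941
γ_1 = 72.0941 / 7 = 10.299

10.299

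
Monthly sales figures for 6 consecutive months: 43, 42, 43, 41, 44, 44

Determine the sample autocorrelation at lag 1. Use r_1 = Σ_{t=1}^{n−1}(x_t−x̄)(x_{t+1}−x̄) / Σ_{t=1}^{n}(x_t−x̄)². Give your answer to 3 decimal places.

-0.199

Mean x̄ = (43 + 42 + 43 + 41 + 44 + 44)/6 = 42.8333
Deviations from mean: 0.1667, -0.8333, 0.1667, -1.8333, 1.1667, 1.1667
Numerator Σ_{t=1}^{5}(x_t−x̄)(x_{t+1}−x̄) = -1.3611
Denominator Σ(x_t−x̄)² = 6.8333
r_1 = -1.3611 / 6.8333 = -0.199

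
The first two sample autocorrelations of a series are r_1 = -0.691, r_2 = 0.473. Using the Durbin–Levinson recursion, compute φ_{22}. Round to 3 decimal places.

φ_{22} = (r_2 − r_1²) / (1 − r_1²)
r_1² = (-0.691)² = 0.477481
Numerator = 0.473 − 0.4775 = -0.0045; denominator = 1 − 0.4775 = 0.5225
φ_{22} = -0.0045 / 0.5225 = -0.009

-0.009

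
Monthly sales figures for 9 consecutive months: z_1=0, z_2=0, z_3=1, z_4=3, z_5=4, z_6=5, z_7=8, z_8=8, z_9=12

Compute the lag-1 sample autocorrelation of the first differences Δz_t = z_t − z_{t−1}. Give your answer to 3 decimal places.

First differences Δz: 0, 1, 2, 1, 1, 3, 0, 4
Mean of differences = 1.5000
Numerator Σ(Δz_t−Δz̄)(Δz_{t+1}−Δz̄) = -6.2500
Denominator Σ(Δz_t−Δz̄)² = 14.0000
r_1(Δz) = -6.2500 / 14.0000 = -0.446

-0.446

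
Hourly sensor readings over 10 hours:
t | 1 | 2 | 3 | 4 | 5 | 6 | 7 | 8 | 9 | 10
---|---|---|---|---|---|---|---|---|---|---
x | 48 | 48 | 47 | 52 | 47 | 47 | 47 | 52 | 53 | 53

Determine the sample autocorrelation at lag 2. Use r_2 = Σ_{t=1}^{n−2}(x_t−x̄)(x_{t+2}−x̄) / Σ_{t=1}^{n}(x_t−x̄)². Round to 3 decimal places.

Mean x̄ = (48 + 48 + 47 + 52 + 47 + 47 + 47 + 52 + 53 + 53)/10 = 49.4000
Numerator Σ_{t=1}^{8}(x_t−x̄)(x_{t+2}−x̄) = -0.5200
Denominator Σ(x_t−x̄)² = 66.4000
r_2 = -0.5200 / 66.4000 = -0.008

-0.008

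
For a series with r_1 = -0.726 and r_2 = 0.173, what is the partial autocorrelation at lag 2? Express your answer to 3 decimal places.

φ_{22} = (r_2 − r_1²) / (1 − r_1²)
r_1² = (-0.726)² = 0.527076
Numerator = 0.173 − 0.5271 = -0.3541; denominator = 1 − 0.5271 = 0.4729
φ_{22} = -0.3541 / 0.4729 = -0.749

-0.749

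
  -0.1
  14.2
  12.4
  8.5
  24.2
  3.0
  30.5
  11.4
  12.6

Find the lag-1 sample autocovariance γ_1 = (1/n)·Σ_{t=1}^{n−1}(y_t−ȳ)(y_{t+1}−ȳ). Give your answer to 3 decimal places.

Mean ȳ = (-0.1 + 14.2 + 12.4 + 8.5 + 24.2 + 3.0 + 30.5 + 11.4 + 12.6)/9 = 12.9667
Σ_{t=1}^{8}(y_t−ȳ)(y_{t+1}−ȳ) = -378.0611
γ_1 = -378.0611 / 9 = -42.007

-42.007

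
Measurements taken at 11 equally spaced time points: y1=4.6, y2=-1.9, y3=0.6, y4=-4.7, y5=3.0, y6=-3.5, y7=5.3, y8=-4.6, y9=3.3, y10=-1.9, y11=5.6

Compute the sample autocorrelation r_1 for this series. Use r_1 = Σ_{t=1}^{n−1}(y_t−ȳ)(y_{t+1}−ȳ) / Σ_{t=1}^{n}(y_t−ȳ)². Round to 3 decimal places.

Mean ȳ = (4.6 − 1.9 + 0.6 − 4.7 + 3.0 − 3.5 + 5.3 − 4.6 + 3.3 − 1.9 + 5.6)/11 = 0.5273
Numerator Σ_{t=1}^{10}(y_t−ȳ)(y_{t+1}−ȳ) = -110.2780
Denominator Σ(y_t−ȳ)² = 160.5218
r_1 = -110.2780 / 160.5218 = -0.687

-0.687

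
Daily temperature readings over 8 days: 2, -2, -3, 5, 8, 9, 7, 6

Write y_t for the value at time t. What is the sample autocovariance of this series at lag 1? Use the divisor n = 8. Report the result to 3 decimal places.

11.500

Mean ȳ = (2 − 2 − 3 + 5 + 8 + 9 + 7 + 6)/8 = 4.0000
Deviations: -2.0000, -6.0000, -7.0000, 1.0000, 4.0000, 5.0000, 3.0000, 2.0000
Σ_{t=1}^{7}(y_t−ȳ)(y_{t+1}−ȳ) = 92.0000
γ_1 = 92.0000 / 8 = 11.500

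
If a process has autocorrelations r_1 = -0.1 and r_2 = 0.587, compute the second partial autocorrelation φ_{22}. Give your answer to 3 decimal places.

φ_{22} = (r_2 − r_1²) / (1 − r_1²)
r_1² = (-0.1)² = 0.01
Numerator = 0.587 − 0.0100 = 0.5770; denominator = 1 − 0.0100 = 0.9900
φ_{22} = 0.5770 / 0.9900 = 0.583

0.583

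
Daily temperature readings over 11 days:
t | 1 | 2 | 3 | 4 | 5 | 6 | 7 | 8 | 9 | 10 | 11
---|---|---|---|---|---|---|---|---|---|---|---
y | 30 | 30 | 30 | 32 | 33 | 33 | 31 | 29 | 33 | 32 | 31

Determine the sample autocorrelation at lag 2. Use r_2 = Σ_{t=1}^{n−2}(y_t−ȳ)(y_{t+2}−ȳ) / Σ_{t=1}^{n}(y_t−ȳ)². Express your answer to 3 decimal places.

Mean ȳ = (30 + 30 + 30 + 32 + 33 + 33 + 31 + 29 + 33 + 32 + 31)/11 = 31.2727
Numerator Σ_{t=1}^{9}(y_t−ȳ)(y_{t+2}−ȳ) = -7.2397
Denominator Σ(y_t−ȳ)² = 20.1818
r_2 = -7.2397 / 20.1818 = -0.359

-0.359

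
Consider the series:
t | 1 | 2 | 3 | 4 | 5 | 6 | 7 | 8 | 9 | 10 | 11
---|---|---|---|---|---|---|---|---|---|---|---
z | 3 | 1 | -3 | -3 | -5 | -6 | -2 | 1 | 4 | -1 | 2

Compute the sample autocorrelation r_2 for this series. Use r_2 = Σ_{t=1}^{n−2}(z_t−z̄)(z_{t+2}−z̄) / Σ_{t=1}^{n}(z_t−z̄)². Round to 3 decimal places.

Mean z̄ = (3 + 1 − 3 − 3 − 5 − 6 − 2 + 1 + 4 − 1 + 2)/11 = -0.8182
Numerator Σ_{t=1}^{9}(z_t−z̄)(z_{t+2}−z̄) = 11.2066
Denominator Σ(z_t−z̄)² = 107.6364
r_2 = 11.2066 / 107.6364 = 0.104

0.104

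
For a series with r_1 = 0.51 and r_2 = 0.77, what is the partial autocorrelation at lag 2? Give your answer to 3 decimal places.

φ_{22} = (r_2 − r_1²) / (1 − r_1²)
r_1² = (0.51)² = 0.2601
Numerator = 0.77 − 0.2601 = 0.5099; denominator = 1 − 0.2601 = 0.7399
φ_{22} = 0.5099 / 0.7399 = 0.689

0.689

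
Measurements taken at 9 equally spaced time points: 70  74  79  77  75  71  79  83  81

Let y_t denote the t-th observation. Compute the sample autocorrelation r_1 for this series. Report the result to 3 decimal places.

Mean ȳ = (70 + 74 + 79 + 77 + 75 + 71 + 79 + 83 + 81)/9 = 76.5556
Numerator Σ_{t=1}^{8}(y_t−ȳ)(y_{t+1}−ȳ) = 50.3580
Denominator Σ(y_t−ȳ)² = 156.2222
r_1 = 50.3580 / 156.2222 = 0.322

0.322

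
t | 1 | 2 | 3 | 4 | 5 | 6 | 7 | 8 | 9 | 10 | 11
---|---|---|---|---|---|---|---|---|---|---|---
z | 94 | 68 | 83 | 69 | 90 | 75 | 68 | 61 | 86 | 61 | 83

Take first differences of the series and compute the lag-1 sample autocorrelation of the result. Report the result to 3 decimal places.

First differences Δz: -26, 15, -14, 21, -15, -7, -7, 25, -25, 22
Mean of differences = -1.1000
Numerator Σ(Δz_t−Δz̄)(Δz_{t+1}−Δz̄) = -2413.9100
Denominator Σ(Δz_t−Δz̄)² = 3582.9000
r_1(Δz) = -2413.9100 / 3582.9000 = -0.674

-0.674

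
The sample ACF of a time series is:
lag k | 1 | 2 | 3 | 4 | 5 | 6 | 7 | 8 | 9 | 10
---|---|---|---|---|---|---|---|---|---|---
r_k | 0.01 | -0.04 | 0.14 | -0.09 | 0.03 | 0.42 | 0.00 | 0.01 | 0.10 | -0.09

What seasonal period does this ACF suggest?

The largest autocorrelation is r_6 = 0.42; the remaining lags stay at or below 0.14.
The dominant spike at lag 6 indicates a seasonal period of 6.

6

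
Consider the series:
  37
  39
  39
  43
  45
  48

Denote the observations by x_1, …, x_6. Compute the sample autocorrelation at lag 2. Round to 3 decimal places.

0.097

Mean x̄ = (37 + 39 + 39 + 43 + 45 + 48)/6 = 41.8333
Deviations from mean: -4.8333, -2.8333, -2.8333, 1.1667, 3.1667, 6.1667
Numerator Σ_{t=1}^{4}(x_t−x̄)(x_{t+2}−x̄) = 8.6111
Denominator Σ(x_t−x̄)² = 88.8333
r_2 = 8.6111 / 88.8333 = 0.097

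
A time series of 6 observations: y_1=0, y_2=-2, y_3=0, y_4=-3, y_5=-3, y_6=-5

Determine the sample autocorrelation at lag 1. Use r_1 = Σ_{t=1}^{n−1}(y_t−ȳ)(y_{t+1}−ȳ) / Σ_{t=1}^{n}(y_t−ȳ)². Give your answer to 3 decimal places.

0.105

Mean ȳ = (0 − 2 + 0 − 3 − 3 − 5)/6 = -2.1667
Deviations from mean: 2.1667, 0.1667, 2.1667, -0.8333, -0.8333, -2.8333
Σ(y_t−ȳ)(y_{t+1}−ȳ) = (0.3611) + (0.3611) + (-1.8056) + (0.6944) + (2.3611) = 1.9722
Denominator Σ(y_t−ȳ)² = 18.8333
r_1 = 1.9722 / 18.8333 = 0.105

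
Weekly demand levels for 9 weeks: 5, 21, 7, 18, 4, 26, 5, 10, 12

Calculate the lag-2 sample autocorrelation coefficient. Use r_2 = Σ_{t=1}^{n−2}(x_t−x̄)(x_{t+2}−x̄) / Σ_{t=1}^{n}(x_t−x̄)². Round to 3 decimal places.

Mean x̄ = (5 + 21 + 7 + 18 + 4 + 26 + 5 + 10 + 12)/9 = 12.0000
Numerator Σ_{t=1}^{7}(x_t−x̄)(x_{t+2}−x̄) = 241.0000
Denominator Σ(x_t−x̄)² = 504.0000
r_2 = 241.0000 / 504.0000 = 0.478

0.478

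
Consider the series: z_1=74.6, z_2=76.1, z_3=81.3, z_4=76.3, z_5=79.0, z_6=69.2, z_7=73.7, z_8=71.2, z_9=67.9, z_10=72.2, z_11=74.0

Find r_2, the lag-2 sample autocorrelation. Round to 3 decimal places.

Mean z̄ = (74.6 + 76.1 + 81.3 + 76.3 + 79.0 + 69.2 + 73.7 + 71.2 + 67.9 + 72.2 + 74.0)/11 = 74.1364
Numerator Σ_{t=1}^{9}(z_t−z̄)(z_{t+2}−z̄) = 53.3610
Denominator Σ(z_t−z̄)² = 159.5655
r_2 = 53.3610 / 159.5655 = 0.334

0.334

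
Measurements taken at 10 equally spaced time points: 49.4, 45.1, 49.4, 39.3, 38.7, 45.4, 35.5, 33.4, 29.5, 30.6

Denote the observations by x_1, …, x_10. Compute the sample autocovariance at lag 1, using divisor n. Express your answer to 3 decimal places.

Mean x̄ = (49.4 + 45.1 + 49.4 + 39.3 + 38.7 + 45.4 + 35.5 + 33.4 + 29.5 + 30.6)/10 = 39.6300
Σ_{t=1}^{9}(x_t−x̄)(x_{t+1}−x̄) = 255.0841
γ_1 = 255.0841 / 10 = 25.508

25.508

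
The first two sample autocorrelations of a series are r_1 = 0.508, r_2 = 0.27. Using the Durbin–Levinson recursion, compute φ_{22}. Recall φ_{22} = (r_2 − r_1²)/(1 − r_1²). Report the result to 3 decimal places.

0.016

φ_{22} = (r_2 − r_1²) / (1 − r_1²)
r_1² = (0.508)² = 0.258064
Numerator = 0.27 − 0.2581 = 0.0119; denominator = 1 − 0.2581 = 0.7419
φ_{22} = 0.0119 / 0.7419 = 0.016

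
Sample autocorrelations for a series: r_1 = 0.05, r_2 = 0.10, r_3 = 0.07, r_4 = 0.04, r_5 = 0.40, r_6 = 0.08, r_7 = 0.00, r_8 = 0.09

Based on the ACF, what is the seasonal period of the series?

5

The largest autocorrelation is r_5 = 0.40; the remaining lags stay at or below 0.10.
The dominant spike at lag 5 indicates a seasonal period of 5.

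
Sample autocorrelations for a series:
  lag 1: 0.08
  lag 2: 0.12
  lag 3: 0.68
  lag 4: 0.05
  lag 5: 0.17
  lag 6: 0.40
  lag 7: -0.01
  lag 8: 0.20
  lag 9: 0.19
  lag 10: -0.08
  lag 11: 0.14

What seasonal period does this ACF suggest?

The largest autocorrelation is r_3 = 0.68, with a weaker echo at lag 6 (0.40); the remaining lags stay at or below 0.20.
The dominant spike at lag 3 indicates a seasonal period of 3.

3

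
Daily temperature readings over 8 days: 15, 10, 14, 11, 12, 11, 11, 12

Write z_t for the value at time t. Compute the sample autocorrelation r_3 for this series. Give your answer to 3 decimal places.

Mean z̄ = (15 + 10 + 14 + 11 + 12 + 11 + 11 + 12)/8 = 12.0000
Deviations from mean: 3.0000, -2.0000, 2.0000, -1.0000, 0.0000, -1.0000, -1.0000, 0.0000
Numerator Σ_{t=1}^{5}(z_t−z̄)(z_{t+3}−z̄) = -4.0000
Denominator Σ(z_t−z̄)² = 20.0000
r_3 = -4.0000 / 20.0000 = -0.200

-0.200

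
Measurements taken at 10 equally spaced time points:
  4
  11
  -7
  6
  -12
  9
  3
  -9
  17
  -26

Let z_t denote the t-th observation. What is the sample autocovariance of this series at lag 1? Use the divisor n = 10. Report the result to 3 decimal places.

-84.296

Mean z̄ = (4 + 11 − 7 + 6 − 12 + 9 + 3 − 9 + 17 − 26)/10 = -0.4000
Σ_{t=1}^{9}(z_t−z̄)(z_{t+1}−z̄) = -842.9600
γ_1 = -842.9600 / 10 = -84.296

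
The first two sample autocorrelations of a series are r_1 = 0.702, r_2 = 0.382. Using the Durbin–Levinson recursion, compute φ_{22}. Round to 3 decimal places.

φ_{22} = (r_2 − r_1²) / (1 − r_1²)
r_1² = (0.702)² = 0.492804
Numerator = 0.382 − 0.4928 = -0.1108; denominator = 1 − 0.4928 = 0.5072
φ_{22} = -0.1108 / 0.5072 = -0.218

-0.218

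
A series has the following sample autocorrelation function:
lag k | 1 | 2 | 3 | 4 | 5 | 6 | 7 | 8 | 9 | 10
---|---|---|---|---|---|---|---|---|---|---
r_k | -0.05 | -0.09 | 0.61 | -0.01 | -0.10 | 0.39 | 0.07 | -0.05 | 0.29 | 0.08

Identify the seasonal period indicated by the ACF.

The largest autocorrelation is r_3 = 0.61, with weaker echoes at lags 6 (0.39) and 9 (0.29); the remaining lags stay at or below 0.08.
The dominant spike at lag 3 indicates a seasonal period of 3.

3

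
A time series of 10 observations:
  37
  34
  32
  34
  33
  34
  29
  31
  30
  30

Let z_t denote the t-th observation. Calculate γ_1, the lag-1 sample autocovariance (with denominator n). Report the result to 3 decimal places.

1.644

Mean z̄ = (37 + 34 + 32 + 34 + 33 + 34 + 29 + 31 + 30 + 30)/10 = 32.4000
Σ_{t=1}^{9}(z_t−z̄)(z_{t+1}−z̄) = 16.4400
γ_1 = 16.4400 / 10 = 1.644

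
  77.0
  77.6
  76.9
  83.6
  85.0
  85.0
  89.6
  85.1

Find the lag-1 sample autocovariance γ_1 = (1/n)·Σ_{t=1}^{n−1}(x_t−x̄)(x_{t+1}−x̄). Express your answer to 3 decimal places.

11.688

Mean x̄ = (77.0 + 77.6 + 76.9 + 83.6 + 85.0 + 85.0 + 89.6 + 85.1)/8 = 82.4750
Σ_{t=1}^{7}(x_t−x̄)(x_{t+1}−x̄) = 93.5069
γ_1 = 93.5069 / 8 = 11.688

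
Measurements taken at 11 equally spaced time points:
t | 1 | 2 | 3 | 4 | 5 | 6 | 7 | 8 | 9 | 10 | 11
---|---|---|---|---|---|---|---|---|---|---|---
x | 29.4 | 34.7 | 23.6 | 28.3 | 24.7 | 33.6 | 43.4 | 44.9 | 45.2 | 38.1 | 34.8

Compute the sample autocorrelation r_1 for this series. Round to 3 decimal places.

Mean x̄ = (29.4 + 34.7 + 23.6 + 28.3 + 24.7 + 33.6 + 43.4 + 44.9 + 45.2 + 38.1 + 34.8)/11 = 34.6091
Numerator Σ_{t=1}^{10}(x_t−x̄)(x_{t+1}−x̄) = 368.7236
Denominator Σ(x_t−x̄)² = 594.9291
r_1 = 368.7236 / 594.9291 = 0.620

0.620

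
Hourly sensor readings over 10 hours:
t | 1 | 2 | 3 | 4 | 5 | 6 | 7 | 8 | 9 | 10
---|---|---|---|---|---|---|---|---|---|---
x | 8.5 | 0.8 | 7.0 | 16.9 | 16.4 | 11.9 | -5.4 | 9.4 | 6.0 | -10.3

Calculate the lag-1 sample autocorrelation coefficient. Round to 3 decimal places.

Mean x̄ = (8.5 + 0.8 + 7.0 + 16.9 + 16.4 + 11.9 − 5.4 + 9.4 + 6.0 − 10.3)/10 = 6.1200
Numerator Σ_{t=1}^{9}(x_t−x̄)(x_{t+1}−x̄) = 59.5856
Denominator Σ(x_t−x̄)² = 703.1360
r_1 = 59.5856 / 703.1360 = 0.085

0.085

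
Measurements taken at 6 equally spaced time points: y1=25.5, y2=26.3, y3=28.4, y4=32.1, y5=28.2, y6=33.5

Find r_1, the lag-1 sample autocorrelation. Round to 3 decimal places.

Mean ȳ = (25.5 + 26.3 + 28.4 + 32.1 + 28.2 + 33.5)/6 = 29.0000
Deviations from mean: -3.5000, -2.7000, -0.6000, 3.1000, -0.8000, 4.5000
Σ(y_t−ȳ)(y_{t+1}−ȳ) = (9.4500) + (1.6200) + (-1.8600) + (-2.4800) + (-3.6000) = 3.1300
Denominator Σ(y_t−ȳ)² = 50.4000
r_1 = 3.1300 / 50.4000 = 0.062

0.062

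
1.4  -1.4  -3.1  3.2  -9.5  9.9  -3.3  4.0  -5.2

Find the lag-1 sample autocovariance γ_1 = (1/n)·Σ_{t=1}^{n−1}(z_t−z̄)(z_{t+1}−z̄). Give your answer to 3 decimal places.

Mean z̄ = (1.4 − 1.4 − 3.1 + 3.2 − 9.5 + 9.9 − 3.3 + 4.0 − 5.2)/9 = -0.4444
Σ_{t=1}^{8}(z_t−z̄)(z_{t+1}−z̄) = -198.9464
γ_1 = -198.9464 / 9 = -22.105

-22.105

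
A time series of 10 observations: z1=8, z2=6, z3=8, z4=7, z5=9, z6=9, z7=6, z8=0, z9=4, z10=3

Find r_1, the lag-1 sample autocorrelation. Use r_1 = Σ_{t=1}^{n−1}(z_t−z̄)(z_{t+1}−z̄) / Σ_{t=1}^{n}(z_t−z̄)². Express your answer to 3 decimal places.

Mean z̄ = (8 + 6 + 8 + 7 + 9 + 9 + 6 + 0 + 4 + 3)/10 = 6.0000
Numerator Σ_{t=1}^{9}(z_t−z̄)(z_{t+1}−z̄) = 32.0000
Denominator Σ(z_t−z̄)² = 76.0000
r_1 = 32.0000 / 76.0000 = 0.421

0.421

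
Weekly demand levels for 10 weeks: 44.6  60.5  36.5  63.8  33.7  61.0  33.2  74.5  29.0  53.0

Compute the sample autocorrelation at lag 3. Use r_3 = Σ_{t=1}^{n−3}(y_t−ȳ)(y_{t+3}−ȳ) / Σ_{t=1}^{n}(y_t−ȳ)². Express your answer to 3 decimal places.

Mean ȳ = (44.6 + 60.5 + 36.5 + 63.8 + 33.7 + 61.0 + 33.2 + 74.5 + 29.0 + 53.0)/10 = 48.9800
Σ(y_t−ȳ)(y_{t+3}−ȳ) = (-64.9116) + (-176.0256) + (-150.0096) + (-233.8596) + (-389.9456) + (-240.1596) + (-63.4356) = -1318.3472
Denominator Σ(y_t−ȳ)² = 2220.8760
r_3 = -1318.3472 / 2220.8760 = -0.594

-0.594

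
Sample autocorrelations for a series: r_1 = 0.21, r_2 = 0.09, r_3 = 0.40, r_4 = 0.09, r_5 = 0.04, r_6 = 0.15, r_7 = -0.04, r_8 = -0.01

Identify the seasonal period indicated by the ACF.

3

The largest autocorrelation is r_3 = 0.40; the remaining lags stay at or below 0.21. The elevated value at lag 1 (0.21), dropping to 0.09 at lag 2, reflects decaying short-term dependence rather than seasonality.
The dominant spike at lag 3 indicates a seasonal period of 3.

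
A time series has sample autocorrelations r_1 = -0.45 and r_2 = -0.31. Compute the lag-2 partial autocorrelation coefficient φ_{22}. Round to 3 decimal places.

φ_{22} = (r_2 − r_1²) / (1 − r_1²)
r_1² = (-0.45)² = 0.2025
Numerator = -0.31 − 0.2025 = -0.5125; denominator = 1 − 0.2025 = 0.7975
φ_{22} = -0.5125 / 0.7975 = -0.643

-0.643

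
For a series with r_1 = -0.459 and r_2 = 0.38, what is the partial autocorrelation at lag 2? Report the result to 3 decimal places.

0.215

φ_{22} = (r_2 − r_1²) / (1 − r_1²)
r_1² = (-0.459)² = 0.210681
Numerator = 0.38 − 0.2107 = 0.1693; denominator = 1 − 0.2107 = 0.7893
φ_{22} = 0.1693 / 0.7893 = 0.215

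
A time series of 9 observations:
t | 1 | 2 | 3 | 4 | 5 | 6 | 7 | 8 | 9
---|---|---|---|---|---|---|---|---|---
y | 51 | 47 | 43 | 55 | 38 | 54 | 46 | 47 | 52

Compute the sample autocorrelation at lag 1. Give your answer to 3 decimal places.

-0.732

Mean ȳ = (51 + 47 + 43 + 55 + 38 + 54 + 46 + 47 + 52)/9 = 48.1111
Numerator Σ_{t=1}^{8}(y_t−ȳ)(y_{t+1}−ȳ) = -176.3457
Denominator Σ(y_t−ȳ)² = 240.8889
r_1 = -176.3457 / 240.8889 = -0.732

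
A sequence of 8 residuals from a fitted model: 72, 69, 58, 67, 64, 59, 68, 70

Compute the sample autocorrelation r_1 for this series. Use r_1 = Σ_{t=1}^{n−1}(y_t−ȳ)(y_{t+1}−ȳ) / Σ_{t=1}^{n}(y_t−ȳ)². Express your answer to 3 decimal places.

Mean ȳ = (72 + 69 + 58 + 67 + 64 + 59 + 68 + 70)/8 = 65.8750
Deviations from mean: 6.1250, 3.1250, -7.8750, 1.1250, -1.8750, -6.8750, 2.1250, 4.1250
Σ(y_t−ȳ)(y_{t+1}−ȳ) = (19.1406) + (-24.6094) + (-8.8594) + (-2.1094) + (12.8906) + (-14.6094) + (8.7656) = -9.3906
Denominator Σ(y_t−ȳ)² = 182.8750
r_1 = -9.3906 / 182.8750 = -0.051

-0.051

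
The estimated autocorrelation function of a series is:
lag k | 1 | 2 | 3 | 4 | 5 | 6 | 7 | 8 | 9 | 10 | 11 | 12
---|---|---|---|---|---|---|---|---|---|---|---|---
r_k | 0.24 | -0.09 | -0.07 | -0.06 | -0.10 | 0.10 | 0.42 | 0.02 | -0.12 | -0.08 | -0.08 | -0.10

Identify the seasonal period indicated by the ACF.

7

The largest autocorrelation is r_7 = 0.42; the remaining lags stay at or below 0.24.
The dominant spike at lag 7 indicates a seasonal period of 7.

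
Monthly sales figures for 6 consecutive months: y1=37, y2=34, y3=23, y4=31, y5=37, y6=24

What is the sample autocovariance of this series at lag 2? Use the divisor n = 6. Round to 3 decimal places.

Mean ȳ = (37 + 34 + 23 + 31 + 37 + 24)/6 = 31.0000
Deviations: 6.0000, 3.0000, -8.0000, 0.0000, 6.0000, -7.0000
Σ_{t=1}^{4}(y_t−ȳ)(y_{t+2}−ȳ) = -96.0000
γ_2 = -96.0000 / 6 = -16.000

-16.000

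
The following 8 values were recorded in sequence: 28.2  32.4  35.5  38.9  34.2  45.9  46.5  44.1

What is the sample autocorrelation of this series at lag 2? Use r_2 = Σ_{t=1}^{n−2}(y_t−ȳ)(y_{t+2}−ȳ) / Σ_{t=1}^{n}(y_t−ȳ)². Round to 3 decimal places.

Mean ȳ = (28.2 + 32.4 + 35.5 + 38.9 + 34.2 + 45.9 + 46.5 + 44.1)/8 = 38.2125
Σ(y_t−ȳ)(y_{t+2}−ȳ) = (27.1589) + (-3.9961) + (10.8839) + (5.2852) + (-33.2536) + (45.2602) = 51.3384
Denominator Σ(y_t−ȳ)² = 320.4088
r_2 = 51.3384 / 320.4088 = 0.160

0.160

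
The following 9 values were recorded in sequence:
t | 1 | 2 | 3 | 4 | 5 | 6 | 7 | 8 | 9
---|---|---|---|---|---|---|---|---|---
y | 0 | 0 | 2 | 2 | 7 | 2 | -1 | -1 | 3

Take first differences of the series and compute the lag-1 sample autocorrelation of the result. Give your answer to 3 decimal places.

First differences Δy: 0, 2, 0, 5, -5, -3, 0, 4
Mean of differences = 0.3750
Numerator Σ(Δy_t−Δȳ)(Δy_{t+1}−Δȳ) = -9.7656
Denominator Σ(Δy_t−Δȳ)² = 77.8750
r_1(Δy) = -9.7656 / 77.8750 = -0.125

-0.125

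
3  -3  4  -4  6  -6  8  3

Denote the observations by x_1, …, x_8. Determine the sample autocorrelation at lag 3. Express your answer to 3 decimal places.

-0.425

Mean x̄ = (3 − 3 + 4 − 4 + 6 − 6 + 8 + 3)/8 = 1.3750
Σ(x_t−x̄)(x_{t+3}−x̄) = (-8.7344) + (-20.2344) + (-19.3594) + (-35.6094) + (7.5156) = -76.4219
Denominator Σ(x_t−x̄)² = 179.8750
r_3 = -76.4219 / 179.8750 = -0.425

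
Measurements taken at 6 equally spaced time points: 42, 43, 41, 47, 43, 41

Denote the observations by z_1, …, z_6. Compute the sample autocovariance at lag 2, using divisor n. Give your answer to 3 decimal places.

Mean z̄ = (42 + 43 + 41 + 47 + 43 + 41)/6 = 42.8333
Σ_{t=1}^{4}(z_t−z̄)(z_{t+2}−z̄) = -5.7222
γ_2 = -5.7222 / 6 = -0.954

-0.954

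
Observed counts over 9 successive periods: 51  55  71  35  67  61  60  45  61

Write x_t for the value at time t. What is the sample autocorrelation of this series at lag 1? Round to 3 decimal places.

Mean x̄ = (51 + 55 + 71 + 35 + 67 + 61 + 60 + 45 + 61)/9 = 56.2222
Numerator Σ_{t=1}^{8}(x_t−x̄)(x_{t+1}−x̄) = -580.4938
Denominator Σ(x_t−x̄)² = 999.5556
r_1 = -580.4938 / 999.5556 = -0.581

-0.581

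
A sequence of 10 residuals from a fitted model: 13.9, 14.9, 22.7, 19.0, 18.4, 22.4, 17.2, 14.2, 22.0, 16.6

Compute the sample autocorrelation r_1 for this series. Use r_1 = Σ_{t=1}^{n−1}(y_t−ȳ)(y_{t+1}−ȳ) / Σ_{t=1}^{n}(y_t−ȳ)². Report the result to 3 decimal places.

Mean ȳ = (13.9 + 14.9 + 22.7 + 19.0 + 18.4 + 22.4 + 17.2 + 14.2 + 22.0 + 16.6)/10 = 18.1300
Numerator Σ_{t=1}^{9}(y_t−ȳ)(y_{t+1}−ȳ) = -17.1809
Denominator Σ(y_t−ȳ)² = 101.9010
r_1 = -17.1809 / 101.9010 = -0.169

-0.169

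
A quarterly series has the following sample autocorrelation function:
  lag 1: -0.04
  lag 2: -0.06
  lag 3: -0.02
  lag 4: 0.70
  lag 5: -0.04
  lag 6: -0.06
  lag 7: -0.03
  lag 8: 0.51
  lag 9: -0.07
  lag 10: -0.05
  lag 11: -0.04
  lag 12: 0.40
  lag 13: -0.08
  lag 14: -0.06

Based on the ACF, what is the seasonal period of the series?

4

The largest autocorrelation is r_4 = 0.70, with weaker echoes at lags 8 (0.51) and 12 (0.40); the remaining lags stay at or below -0.02.
The dominant spike at lag 4 indicates a seasonal period of 4.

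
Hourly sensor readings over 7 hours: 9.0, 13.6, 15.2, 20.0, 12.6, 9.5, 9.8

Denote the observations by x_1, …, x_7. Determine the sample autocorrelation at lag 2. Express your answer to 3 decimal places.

-0.293

Mean x̄ = (9.0 + 13.6 + 15.2 + 20.0 + 12.6 + 9.5 + 9.8)/7 = 12.8143
Numerator Σ_{t=1}^{5}(x_t−x̄)(x_{t+2}−x̄) = -27.1347
Denominator Σ(x_t−x̄)² = 92.6086
r_2 = -27.1347 / 92.6086 = -0.293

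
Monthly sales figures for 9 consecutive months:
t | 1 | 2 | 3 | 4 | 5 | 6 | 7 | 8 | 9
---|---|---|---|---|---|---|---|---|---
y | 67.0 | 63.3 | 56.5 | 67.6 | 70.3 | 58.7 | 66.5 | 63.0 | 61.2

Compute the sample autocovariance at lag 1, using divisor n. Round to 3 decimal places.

-5.333

Mean ȳ = (67.0 + 63.3 + 56.5 + 67.6 + 70.3 + 58.7 + 66.5 + 63.0 + 61.2)/9 = 63.7889
Σ_{t=1}^{8}(y_t−ȳ)(y_{t+1}−ȳ) = -47.9979
γ_1 = -47.9979 / 9 = -5.333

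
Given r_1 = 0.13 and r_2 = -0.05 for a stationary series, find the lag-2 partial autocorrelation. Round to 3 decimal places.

-0.068

φ_{22} = (r_2 − r_1²) / (1 − r_1²)
r_1² = (0.13)² = 0.0169
Numerator = -0.05 − 0.0169 = -0.0669; denominator = 1 − 0.0169 = 0.9831
φ_{22} = -0.0669 / 0.9831 = -0.068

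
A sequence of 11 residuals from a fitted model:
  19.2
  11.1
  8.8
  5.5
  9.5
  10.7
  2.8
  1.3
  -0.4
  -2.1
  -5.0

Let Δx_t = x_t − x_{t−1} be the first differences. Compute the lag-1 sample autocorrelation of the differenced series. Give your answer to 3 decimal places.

-0.061

First differences Δx: -8.1, -2.3, -3.3, 4.0, 1.2, -7.9, -1.5, -1.7, -1.7, -2.9
Mean of differences = -2.4200
Numerator Σ(Δx_t−Δx̄)(Δx_{t+1}−Δx̄) = -7.2404
Denominator Σ(Δx_t−Δx̄)² = 119.5160
r_1(Δx) = -7.2404 / 119.5160 = -0.061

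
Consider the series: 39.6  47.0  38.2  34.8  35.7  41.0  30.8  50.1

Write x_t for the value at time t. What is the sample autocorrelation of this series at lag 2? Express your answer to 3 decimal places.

0.045

Mean x̄ = (39.6 + 47.0 + 38.2 + 34.8 + 35.7 + 41.0 + 30.8 + 50.1)/8 = 39.6500
Deviations from mean: -0.0500, 7.3500, -1.4500, -4.8500, -3.9500, 1.3500, -8.8500, 10.4500
Σ(x_t−x̄)(x_{t+2}−x̄) = (0.0725) + (-35.6475) + (5.7275) + (-6.5475) + (34.9575) + (14.1075) = 12.6700
Denominator Σ(x_t−x̄)² = 284.6000
r_2 = 12.6700 / 284.6000 = 0.045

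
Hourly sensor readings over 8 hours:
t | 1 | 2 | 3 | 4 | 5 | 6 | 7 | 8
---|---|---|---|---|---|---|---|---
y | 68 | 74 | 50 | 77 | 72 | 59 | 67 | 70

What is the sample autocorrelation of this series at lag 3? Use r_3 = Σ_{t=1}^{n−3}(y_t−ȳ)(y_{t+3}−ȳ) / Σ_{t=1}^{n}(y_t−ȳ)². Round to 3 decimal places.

0.361

Mean ȳ = (68 + 74 + 50 + 77 + 72 + 59 + 67 + 70)/8 = 67.1250
Deviations from mean: 0.8750, 6.8750, -17.1250, 9.8750, 4.8750, -8.1250, -0.1250, 2.8750
Σ(y_t−ȳ)(y_{t+3}−ȳ) = (8.6406) + (33.5156) + (139.1406) + (-1.2344) + (14.0156) = 194.0781
Denominator Σ(y_t−ȳ)² = 536.8750
r_3 = 194.0781 / 536.8750 = 0.361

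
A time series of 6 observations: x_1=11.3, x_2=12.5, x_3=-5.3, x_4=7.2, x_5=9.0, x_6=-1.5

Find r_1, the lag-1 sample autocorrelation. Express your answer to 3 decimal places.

-0.273

Mean x̄ = (11.3 + 12.5 − 5.3 + 7.2 + 9.0 − 1.5)/6 = 5.5333
Deviations from mean: 5.7667, 6.9667, -10.8333, 1.6667, 3.4667, -7.0333
Numerator Σ_{t=1}^{5}(x_t−x̄)(x_{t+1}−x̄) = -71.9578
Denominator Σ(x_t−x̄)² = 263.4133
r_1 = -71.9578 / 263.4133 = -0.273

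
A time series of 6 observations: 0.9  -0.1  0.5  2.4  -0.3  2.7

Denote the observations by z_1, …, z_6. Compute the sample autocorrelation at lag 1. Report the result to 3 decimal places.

Mean z̄ = (0.9 − 0.1 + 0.5 + 2.4 − 0.3 + 2.7)/6 = 1.0167
Σ(z_t−z̄)(z_{t+1}−z̄) = (0.1303) + (0.5769) + (-0.7147) + (-1.8214) + (-2.2164) = -4.0453
Denominator Σ(z_t−z̄)² = 8.0083
r_1 = -4.0453 / 8.0083 = -0.505

-0.505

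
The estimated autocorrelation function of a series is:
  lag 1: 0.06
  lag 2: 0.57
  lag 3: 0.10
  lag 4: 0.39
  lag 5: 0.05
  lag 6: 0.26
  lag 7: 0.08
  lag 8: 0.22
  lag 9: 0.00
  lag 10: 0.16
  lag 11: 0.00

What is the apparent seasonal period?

The largest autocorrelation is r_2 = 0.57, with weaker echoes at lags 4 (0.39), 6 (0.26), 8 (0.22) and 10 (0.16); the remaining lags stay at or below 0.10.
The dominant spike at lag 2 indicates a seasonal period of 2.

2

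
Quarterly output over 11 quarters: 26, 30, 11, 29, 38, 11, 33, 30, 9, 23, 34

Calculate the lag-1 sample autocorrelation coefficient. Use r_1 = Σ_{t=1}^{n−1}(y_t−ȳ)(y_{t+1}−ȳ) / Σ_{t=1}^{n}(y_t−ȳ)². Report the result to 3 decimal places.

Mean ȳ = (26 + 30 + 11 + 29 + 38 + 11 + 33 + 30 + 9 + 23 + 34)/11 = 24.9091
Numerator Σ_{t=1}^{10}(y_t−ȳ)(y_{t+1}−ȳ) = -390.0083
Denominator Σ(y_t−ȳ)² = 1032.9091
r_1 = -390.0083 / 1032.9091 = -0.378

-0.378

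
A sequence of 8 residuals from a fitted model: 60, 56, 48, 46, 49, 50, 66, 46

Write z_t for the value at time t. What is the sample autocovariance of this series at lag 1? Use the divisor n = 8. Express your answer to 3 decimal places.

Mean z̄ = (60 + 56 + 48 + 46 + 49 + 50 + 66 + 46)/8 = 52.6250
Σ_{t=1}^{7}(z_t−z̄)(z_{t+1}−z̄) = -50.2656
γ_1 = -50.2656 / 8 = -6.283

-6.283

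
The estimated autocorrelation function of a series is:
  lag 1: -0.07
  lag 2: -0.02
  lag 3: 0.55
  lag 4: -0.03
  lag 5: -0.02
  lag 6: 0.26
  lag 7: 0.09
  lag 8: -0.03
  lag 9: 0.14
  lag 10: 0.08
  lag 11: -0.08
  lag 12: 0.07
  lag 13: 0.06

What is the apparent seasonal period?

3

The largest autocorrelation is r_3 = 0.55, with a weaker echo at lag 6 (0.26); the remaining lags stay at or below 0.14.
The dominant spike at lag 3 indicates a seasonal period of 3.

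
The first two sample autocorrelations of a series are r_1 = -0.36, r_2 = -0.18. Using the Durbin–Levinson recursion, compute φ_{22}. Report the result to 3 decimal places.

φ_{22} = (r_2 − r_1²) / (1 − r_1²)
r_1² = (-0.36)² = 0.1296
Numerator = -0.18 − 0.1296 = -0.3096; denominator = 1 − 0.1296 = 0.8704
φ_{22} = -0.3096 / 0.8704 = -0.356

-0.356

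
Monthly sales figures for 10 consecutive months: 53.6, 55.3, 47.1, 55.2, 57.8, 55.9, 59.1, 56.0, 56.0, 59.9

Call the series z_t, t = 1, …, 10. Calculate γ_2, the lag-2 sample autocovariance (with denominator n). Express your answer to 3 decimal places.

Mean z̄ = (53.6 + 55.3 + 47.1 + 55.2 + 57.8 + 55.9 + 59.1 + 56.0 + 56.0 + 59.9)/10 = 55.5900
Σ_{t=1}^{8}(z_t−z̄)(z_{t+2}−z̄) = 9.2148
γ_2 = 9.2148 / 10 = 0.921

0.921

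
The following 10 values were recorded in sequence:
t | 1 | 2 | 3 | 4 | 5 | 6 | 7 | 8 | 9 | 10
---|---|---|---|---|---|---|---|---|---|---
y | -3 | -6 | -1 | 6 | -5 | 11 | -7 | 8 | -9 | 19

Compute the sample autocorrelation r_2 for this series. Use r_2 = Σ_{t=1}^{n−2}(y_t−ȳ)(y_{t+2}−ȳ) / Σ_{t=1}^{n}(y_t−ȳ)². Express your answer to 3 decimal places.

Mean ȳ = (-3 − 6 − 1 + 6 − 5 + 11 − 7 + 8 − 9 + 19)/10 = 1.3000
Numerator Σ_{t=1}^{8}(y_t−ȳ)(y_{t+2}−ȳ) = 357.0200
Denominator Σ(y_t−ȳ)² = 766.1000
r_2 = 357.0200 / 766.1000 = 0.466

0.466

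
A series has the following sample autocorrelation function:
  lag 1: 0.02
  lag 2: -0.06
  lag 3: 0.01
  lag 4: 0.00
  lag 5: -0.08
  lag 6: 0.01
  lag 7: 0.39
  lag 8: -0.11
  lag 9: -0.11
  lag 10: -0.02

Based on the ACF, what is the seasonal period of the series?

The largest autocorrelation is r_7 = 0.39; the remaining lags stay at or below 0.02.
The dominant spike at lag 7 indicates a seasonal period of 7.

7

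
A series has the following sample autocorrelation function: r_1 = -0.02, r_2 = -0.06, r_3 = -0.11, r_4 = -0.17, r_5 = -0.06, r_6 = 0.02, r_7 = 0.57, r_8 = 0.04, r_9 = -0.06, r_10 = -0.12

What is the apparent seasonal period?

7

The largest autocorrelation is r_7 = 0.57; the remaining lags stay at or below 0.04.
The dominant spike at lag 7 indicates a seasonal period of 7.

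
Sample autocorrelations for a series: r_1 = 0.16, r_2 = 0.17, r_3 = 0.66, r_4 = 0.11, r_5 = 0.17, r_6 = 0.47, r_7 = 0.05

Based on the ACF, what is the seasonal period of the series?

The largest autocorrelation is r_3 = 0.66, with a weaker echo at lag 6 (0.47); the remaining lags stay at or below 0.17.
The dominant spike at lag 3 indicates a seasonal period of 3.

3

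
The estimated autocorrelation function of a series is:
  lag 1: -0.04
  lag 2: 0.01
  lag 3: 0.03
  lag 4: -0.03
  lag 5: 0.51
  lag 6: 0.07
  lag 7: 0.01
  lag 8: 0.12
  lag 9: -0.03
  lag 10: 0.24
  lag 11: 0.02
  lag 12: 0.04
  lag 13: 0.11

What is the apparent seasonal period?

The largest autocorrelation is r_5 = 0.51, with a weaker echo at lag 10 (0.24); the remaining lags stay at or below 0.12.
The dominant spike at lag 5 indicates a seasonal period of 5.

5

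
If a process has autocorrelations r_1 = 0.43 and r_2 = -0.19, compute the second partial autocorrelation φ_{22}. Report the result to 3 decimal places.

-0.460

φ_{22} = (r_2 − r_1²) / (1 − r_1²)
r_1² = (0.43)² = 0.1849
Numerator = -0.19 − 0.1849 = -0.3749; denominator = 1 − 0.1849 = 0.8151
φ_{22} = -0.3749 / 0.8151 = -0.460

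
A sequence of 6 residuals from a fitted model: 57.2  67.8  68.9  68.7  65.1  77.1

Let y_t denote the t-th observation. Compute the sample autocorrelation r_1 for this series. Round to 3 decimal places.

Mean ȳ = (57.2 + 67.8 + 68.9 + 68.7 + 65.1 + 77.1)/6 = 67.4667
Deviations from mean: -10.2667, 0.3333, 1.4333, 1.2333, -2.3667, 9.6333
Numerator Σ_{t=1}^{5}(y_t−ȳ)(y_{t+1}−ȳ) = -26.8944
Denominator Σ(y_t−ȳ)² = 207.4933
r_1 = -26.8944 / 207.4933 = -0.130

-0.130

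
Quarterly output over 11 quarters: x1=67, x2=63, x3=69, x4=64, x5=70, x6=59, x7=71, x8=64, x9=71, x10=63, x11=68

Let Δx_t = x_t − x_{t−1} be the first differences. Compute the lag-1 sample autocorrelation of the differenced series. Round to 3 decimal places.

-0.905

First differences Δx: -4, 6, -5, 6, -11, 12, -7, 7, -8, 5
Mean of differences = 0.1000
Numerator Σ(Δx_t−Δx̄)(Δx_{t+1}−Δx̄) = -511.0100
Denominator Σ(Δx_t−Δx̄)² = 564.9000
r_1(Δx) = -511.0100 / 564.9000 = -0.905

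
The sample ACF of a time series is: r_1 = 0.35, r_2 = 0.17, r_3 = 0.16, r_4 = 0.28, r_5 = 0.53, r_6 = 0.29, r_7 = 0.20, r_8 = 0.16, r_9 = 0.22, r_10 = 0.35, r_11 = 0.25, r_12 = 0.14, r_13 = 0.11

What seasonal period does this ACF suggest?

5

The largest autocorrelation is r_5 = 0.53; the remaining lags stay at or below 0.35. The elevated value at lag 1 (0.35), dropping to 0.17 at lag 2, reflects decaying short-term dependence rather than seasonality.
The dominant spike at lag 5 indicates a seasonal period of 5.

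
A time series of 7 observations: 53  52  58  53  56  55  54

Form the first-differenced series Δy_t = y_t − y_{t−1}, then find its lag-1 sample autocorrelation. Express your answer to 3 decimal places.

First differences Δy: -1, 6, -5, 3, -1, -1
Mean of differences = 0.1667
Numerator Σ(Δy_t−Δȳ)(Δy_{t+1}−Δȳ) = -53.5278
Denominator Σ(Δy_t−Δȳ)² = 72.8333
r_1(Δy) = -53.5278 / 72.8333 = -0.735

-0.735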